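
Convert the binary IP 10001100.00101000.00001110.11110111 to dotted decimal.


10001100 = 140
00101000 = 40
00001110 = 14
11110111 = 247
IP: 140.40.14.247


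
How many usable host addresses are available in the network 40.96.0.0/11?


Host bits = 32 - 11 = 21
Total addresses = 2^21 = 2097152
Usable = total - 2 (network and broadcast)
Usable hosts: 2097150


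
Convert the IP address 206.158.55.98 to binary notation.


206 = 11001110
158 = 10011110
55 = 00110111
98 = 01100010
Binary: 11001110.10011110.00110111.01100010


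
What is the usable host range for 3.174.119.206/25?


Network: 3.174.119.128
Broadcast: 3.174.119.255
First usable = network + 1
Last usable = broadcast - 1
Range: 3.174.119.129 to 3.174.119.254


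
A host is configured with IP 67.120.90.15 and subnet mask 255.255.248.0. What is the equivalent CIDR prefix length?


Binary: 11111111.11111111.11111000.00000000
Count leading 1s
Prefix: /21


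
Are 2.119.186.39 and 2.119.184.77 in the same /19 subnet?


Mask: 255.255.224.0
2.119.186.39 AND mask = 2.119.160.0
2.119.184.77 AND mask = 2.119.160.0
Yes, same subnet (2.119.160.0)


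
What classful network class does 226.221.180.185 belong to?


First octet: 226
Binary: 11100010
1110xxxx -> Class D (224-239)
Class D (multicast), default mask N/A


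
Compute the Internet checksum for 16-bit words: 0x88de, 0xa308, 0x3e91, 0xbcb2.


Sum all words (with carry folding):
+ 0x88de = 0x88de
+ 0xa308 = 0x2be7
+ 0x3e91 = 0x6a78
+ 0xbcb2 = 0x272b
One's complement: ~0x272b
Checksum = 0xd8d4


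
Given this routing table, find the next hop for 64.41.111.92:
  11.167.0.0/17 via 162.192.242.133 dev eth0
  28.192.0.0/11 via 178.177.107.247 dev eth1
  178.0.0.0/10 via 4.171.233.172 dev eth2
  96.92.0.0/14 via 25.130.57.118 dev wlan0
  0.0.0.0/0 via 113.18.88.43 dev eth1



Longest prefix match for 64.41.111.92:
  /17 11.167.0.0: no
  /11 28.192.0.0: no
  /10 178.0.0.0: no
  /14 96.92.0.0: no
  /0 0.0.0.0: MATCH
Selected: next-hop 113.18.88.43 via eth1 (matched /0)


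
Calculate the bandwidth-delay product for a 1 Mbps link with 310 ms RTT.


BDP = bandwidth * RTT
= 1 Mbps * 310 ms
= 1 * 1e6 * 310 / 1000 bits
= 310000 bits
= 38750 bytes
= 37.8418 KB
BDP = 310000 bits (38750 bytes)


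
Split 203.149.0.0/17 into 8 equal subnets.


New prefix = 17 + 3 = 20
Each subnet has 4096 addresses
  203.149.0.0/20
  203.149.16.0/20
  203.149.32.0/20
  203.149.48.0/20
  203.149.64.0/20
  203.149.80.0/20
  203.149.96.0/20
  203.149.112.0/20
Subnets: 203.149.0.0/20, 203.149.16.0/20, 203.149.32.0/20, 203.149.48.0/20, 203.149.64.0/20, 203.149.80.0/20, 203.149.96.0/20, 203.149.112.0/20


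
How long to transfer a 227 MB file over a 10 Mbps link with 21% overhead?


Effective throughput = 10 * (1 - 21/100) = 7.9 Mbps
File size in Mb = 227 * 8 = 1816 Mb
Time = 1816 / 7.9
Time = 229.8734 seconds


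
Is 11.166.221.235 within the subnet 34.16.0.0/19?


Subnet network: 34.16.0.0
Test IP AND mask: 11.166.192.0
No, 11.166.221.235 is not in 34.16.0.0/19


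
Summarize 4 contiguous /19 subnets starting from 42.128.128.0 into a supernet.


Original prefix: /19
Number of subnets: 4 = 2^2
New prefix = 19 - 2 = 17
Supernet: 42.128.128.0/17


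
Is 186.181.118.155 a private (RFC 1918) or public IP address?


RFC 1918 private ranges:
  10.0.0.0/8 (10.0.0.0 - 10.255.255.255)
  172.16.0.0/12 (172.16.0.0 - 172.31.255.255)
  192.168.0.0/16 (192.168.0.0 - 192.168.255.255)
Public (not in any RFC 1918 range)


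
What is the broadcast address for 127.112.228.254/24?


Network: 127.112.228.0/24
Host bits = 8
Set all host bits to 1:
Broadcast: 127.112.228.255


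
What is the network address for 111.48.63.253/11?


IP:   01101111.00110000.00111111.11111101
Mask: 11111111.11100000.00000000.00000000
AND operation:
Net:  01101111.00100000.00000000.00000000
Network: 111.32.0.0/11


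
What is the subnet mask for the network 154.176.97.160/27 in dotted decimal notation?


/27 means 27 network bits, 5 host bits
Binary: 11111111111111111111111111100000
Mask: 255.255.255.224


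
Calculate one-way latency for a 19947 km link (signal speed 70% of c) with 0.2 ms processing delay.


Speed = 0.7 * 3e5 km/s = 210000 km/s
Propagation delay = 19947 / 210000 = 0.095 s = 94.9857 ms
Processing delay = 0.2 ms
Total one-way latency = 95.1857 ms


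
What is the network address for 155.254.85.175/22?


IP:   10011011.11111110.01010101.10101111
Mask: 11111111.11111111.11111100.00000000
AND operation:
Net:  10011011.11111110.01010100.00000000
Network: 155.254.84.0/22


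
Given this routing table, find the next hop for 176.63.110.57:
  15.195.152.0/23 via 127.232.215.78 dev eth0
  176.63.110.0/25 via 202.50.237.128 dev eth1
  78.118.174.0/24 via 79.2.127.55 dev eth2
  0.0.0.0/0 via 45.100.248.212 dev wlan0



Longest prefix match for 176.63.110.57:
  /23 15.195.152.0: no
  /25 176.63.110.0: MATCH
  /24 78.118.174.0: no
  /0 0.0.0.0: MATCH
Selected: next-hop 202.50.237.128 via eth1 (matched /25)


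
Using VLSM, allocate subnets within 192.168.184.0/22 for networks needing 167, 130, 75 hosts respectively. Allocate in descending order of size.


167 hosts -> /24 (254 usable): 192.168.184.0/24
130 hosts -> /24 (254 usable): 192.168.185.0/24
75 hosts -> /25 (126 usable): 192.168.186.0/25
Allocation: 192.168.184.0/24 (167 hosts, 254 usable); 192.168.185.0/24 (130 hosts, 254 usable); 192.168.186.0/25 (75 hosts, 126 usable)


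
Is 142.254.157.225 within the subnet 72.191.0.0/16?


Subnet network: 72.191.0.0
Test IP AND mask: 142.254.0.0
No, 142.254.157.225 is not in 72.191.0.0/16


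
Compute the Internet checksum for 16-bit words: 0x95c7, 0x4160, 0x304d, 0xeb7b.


Sum all words (with carry folding):
+ 0x95c7 = 0x95c7
+ 0x4160 = 0xd727
+ 0x304d = 0x0775
+ 0xeb7b = 0xf2f0
One's complement: ~0xf2f0
Checksum = 0x0d0f


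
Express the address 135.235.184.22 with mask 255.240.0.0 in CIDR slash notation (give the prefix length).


Binary: 11111111.11110000.00000000.00000000
Count leading 1s
Prefix: /12


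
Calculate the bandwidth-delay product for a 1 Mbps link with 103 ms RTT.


BDP = bandwidth * RTT
= 1 Mbps * 103 ms
= 1 * 1e6 * 103 / 1000 bits
= 103000 bits
= 12875 bytes
= 12.5732 KB
BDP = 103000 bits (12875 bytes)


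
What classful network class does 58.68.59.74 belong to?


First octet: 58
Binary: 00111010
0xxxxxxx -> Class A (1-126)
Class A, default mask 255.0.0.0 (/8)


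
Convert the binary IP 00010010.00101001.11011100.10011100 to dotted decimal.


00010010 = 18
00101001 = 41
11011100 = 220
10011100 = 156
IP: 18.41.220.156


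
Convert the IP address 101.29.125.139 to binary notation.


101 = 01100101
29 = 00011101
125 = 01111101
139 = 10001011
Binary: 01100101.00011101.01111101.10001011


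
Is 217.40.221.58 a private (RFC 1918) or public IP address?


RFC 1918 private ranges:
  10.0.0.0/8 (10.0.0.0 - 10.255.255.255)
  172.16.0.0/12 (172.16.0.0 - 172.31.255.255)
  192.168.0.0/16 (192.168.0.0 - 192.168.255.255)
Public (not in any RFC 1918 range)


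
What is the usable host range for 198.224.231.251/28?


Network: 198.224.231.240
Broadcast: 198.224.231.255
First usable = network + 1
Last usable = broadcast - 1
Range: 198.224.231.241 to 198.224.231.254


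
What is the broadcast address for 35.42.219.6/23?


Network: 35.42.218.0/23
Host bits = 9
Set all host bits to 1:
Broadcast: 35.42.219.255


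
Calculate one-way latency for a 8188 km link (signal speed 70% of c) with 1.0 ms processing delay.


Speed = 0.7 * 3e5 km/s = 210000 km/s
Propagation delay = 8188 / 210000 = 0.039 s = 38.9905 ms
Processing delay = 1.0 ms
Total one-way latency = 39.9905 ms


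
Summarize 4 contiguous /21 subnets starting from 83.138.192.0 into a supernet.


Original prefix: /21
Number of subnets: 4 = 2^2
New prefix = 21 - 2 = 19
Supernet: 83.138.192.0/19


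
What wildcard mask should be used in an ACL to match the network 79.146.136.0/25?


Subnet mask: 255.255.255.128
Wildcard = 255.255.255.255 - subnet mask
255 - 255 = 0
255 - 255 = 0
255 - 255 = 0
255 - 128 = 127
Wildcard: 0.0.0.127


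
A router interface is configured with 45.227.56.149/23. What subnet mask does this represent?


/23 means 23 network bits, 9 host bits
Binary: 11111111111111111111111000000000
Mask: 255.255.254.0


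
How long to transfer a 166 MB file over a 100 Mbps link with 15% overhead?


Effective throughput = 100 * (1 - 15/100) = 85 Mbps
File size in Mb = 166 * 8 = 1328 Mb
Time = 1328 / 85
Time = 15.6235 seconds


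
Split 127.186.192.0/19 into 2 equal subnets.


New prefix = 19 + 1 = 20
Each subnet has 4096 addresses
  127.186.192.0/20
  127.186.208.0/20
Subnets: 127.186.192.0/20, 127.186.208.0/20


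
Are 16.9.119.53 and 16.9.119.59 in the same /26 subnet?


Mask: 255.255.255.192
16.9.119.53 AND mask = 16.9.119.0
16.9.119.59 AND mask = 16.9.119.0
Yes, same subnet (16.9.119.0)


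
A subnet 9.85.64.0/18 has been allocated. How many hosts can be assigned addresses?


Host bits = 32 - 18 = 14
Total addresses = 2^14 = 16384
Usable = total - 2 (network and broadcast)
Usable hosts: 16382


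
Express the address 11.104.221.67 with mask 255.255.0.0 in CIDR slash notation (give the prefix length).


Binary: 11111111.11111111.00000000.00000000
Count leading 1s
Prefix: /16


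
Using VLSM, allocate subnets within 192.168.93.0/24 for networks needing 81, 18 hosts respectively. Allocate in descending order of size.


81 hosts -> /25 (126 usable): 192.168.93.0/25
18 hosts -> /27 (30 usable): 192.168.93.128/27
Allocation: 192.168.93.0/25 (81 hosts, 126 usable); 192.168.93.128/27 (18 hosts, 30 usable)


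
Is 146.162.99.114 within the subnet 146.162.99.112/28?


Subnet network: 146.162.99.112
Test IP AND mask: 146.162.99.112
Yes, 146.162.99.114 is in 146.162.99.112/28


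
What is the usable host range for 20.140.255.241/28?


Network: 20.140.255.240
Broadcast: 20.140.255.255
First usable = network + 1
Last usable = broadcast - 1
Range: 20.140.255.241 to 20.140.255.254


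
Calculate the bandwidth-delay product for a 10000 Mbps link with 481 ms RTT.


BDP = bandwidth * RTT
= 10000 Mbps * 481 ms
= 10000 * 1e6 * 481 / 1000 bits
= 4810000000 bits
= 601250000 bytes
= 587158.2031 KB
BDP = 4810000000 bits (601250000 bytes)


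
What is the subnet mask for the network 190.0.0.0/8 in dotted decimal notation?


/8 means 8 network bits, 24 host bits
Binary: 11111111000000000000000000000000
Mask: 255.0.0.0


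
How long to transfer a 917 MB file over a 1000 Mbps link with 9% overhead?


Effective throughput = 1000 * (1 - 9/100) = 910 Mbps
File size in Mb = 917 * 8 = 7336 Mb
Time = 7336 / 910
Time = 8.0615 seconds


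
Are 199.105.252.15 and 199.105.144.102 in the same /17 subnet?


Mask: 255.255.128.0
199.105.252.15 AND mask = 199.105.128.0
199.105.144.102 AND mask = 199.105.128.0
Yes, same subnet (199.105.128.0)


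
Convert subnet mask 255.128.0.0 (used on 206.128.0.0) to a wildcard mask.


Subnet mask: 255.128.0.0
Wildcard = 255.255.255.255 - subnet mask
255 - 255 = 0
255 - 128 = 127
255 - 0 = 255
255 - 0 = 255
Wildcard: 0.127.255.255


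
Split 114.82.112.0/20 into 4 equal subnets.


New prefix = 20 + 2 = 22
Each subnet has 1024 addresses
  114.82.112.0/22
  114.82.116.0/22
  114.82.120.0/22
  114.82.124.0/22
Subnets: 114.82.112.0/22, 114.82.116.0/22, 114.82.120.0/22, 114.82.124.0/22


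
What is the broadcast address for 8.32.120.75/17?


Network: 8.32.0.0/17
Host bits = 15
Set all host bits to 1:
Broadcast: 8.32.127.255


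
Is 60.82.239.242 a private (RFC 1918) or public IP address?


RFC 1918 private ranges:
  10.0.0.0/8 (10.0.0.0 - 10.255.255.255)
  172.16.0.0/12 (172.16.0.0 - 172.31.255.255)
  192.168.0.0/16 (192.168.0.0 - 192.168.255.255)
Public (not in any RFC 1918 range)


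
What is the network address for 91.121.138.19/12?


IP:   01011011.01111001.10001010.00010011
Mask: 11111111.11110000.00000000.00000000
AND operation:
Net:  01011011.01110000.00000000.00000000
Network: 91.112.0.0/12


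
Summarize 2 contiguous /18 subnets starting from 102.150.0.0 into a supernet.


Original prefix: /18
Number of subnets: 2 = 2^1
New prefix = 18 - 1 = 17
Supernet: 102.150.0.0/17


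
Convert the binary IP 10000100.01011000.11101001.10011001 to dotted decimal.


10000100 = 132
01011000 = 88
11101001 = 233
10011001 = 153
IP: 132.88.233.153


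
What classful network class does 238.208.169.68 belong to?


First octet: 238
Binary: 11101110
1110xxxx -> Class D (224-239)
Class D (multicast), default mask N/A


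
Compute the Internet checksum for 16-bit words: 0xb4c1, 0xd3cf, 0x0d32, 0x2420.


Sum all words (with carry folding):
+ 0xb4c1 = 0xb4c1
+ 0xd3cf = 0x8891
+ 0x0d32 = 0x95c3
+ 0x2420 = 0xb9e3
One's complement: ~0xb9e3
Checksum = 0x461c


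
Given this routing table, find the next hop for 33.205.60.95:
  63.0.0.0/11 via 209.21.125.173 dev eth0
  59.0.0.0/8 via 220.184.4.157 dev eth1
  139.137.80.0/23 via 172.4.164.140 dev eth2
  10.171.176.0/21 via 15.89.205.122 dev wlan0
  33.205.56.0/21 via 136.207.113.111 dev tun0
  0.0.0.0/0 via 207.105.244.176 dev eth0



Longest prefix match for 33.205.60.95:
  /11 63.0.0.0: no
  /8 59.0.0.0: no
  /23 139.137.80.0: no
  /21 10.171.176.0: no
  /21 33.205.56.0: MATCH
  /0 0.0.0.0: MATCH
Selected: next-hop 136.207.113.111 via tun0 (matched /21)


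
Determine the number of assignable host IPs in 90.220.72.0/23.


Host bits = 32 - 23 = 9
Total addresses = 2^9 = 512
Usable = total - 2 (network and broadcast)
Usable hosts: 510


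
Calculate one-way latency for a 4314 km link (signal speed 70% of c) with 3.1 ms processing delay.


Speed = 0.7 * 3e5 km/s = 210000 km/s
Propagation delay = 4314 / 210000 = 0.0205 s = 20.5429 ms
Processing delay = 3.1 ms
Total one-way latency = 23.6429 ms


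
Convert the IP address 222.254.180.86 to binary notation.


222 = 11011110
254 = 11111110
180 = 10110100
86 = 01010110
Binary: 11011110.11111110.10110100.01010110


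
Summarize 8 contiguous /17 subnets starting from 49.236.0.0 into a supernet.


Original prefix: /17
Number of subnets: 8 = 2^3
New prefix = 17 - 3 = 14
Supernet: 49.236.0.0/14


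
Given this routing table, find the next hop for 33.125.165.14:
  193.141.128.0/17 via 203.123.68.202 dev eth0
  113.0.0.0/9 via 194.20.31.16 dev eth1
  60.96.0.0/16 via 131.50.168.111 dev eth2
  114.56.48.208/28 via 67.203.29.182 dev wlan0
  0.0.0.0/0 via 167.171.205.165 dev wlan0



Longest prefix match for 33.125.165.14:
  /17 193.141.128.0: no
  /9 113.0.0.0: no
  /16 60.96.0.0: no
  /28 114.56.48.208: no
  /0 0.0.0.0: MATCH
Selected: next-hop 167.171.205.165 via wlan0 (matched /0)


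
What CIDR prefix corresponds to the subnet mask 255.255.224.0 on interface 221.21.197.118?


Binary: 11111111.11111111.11100000.00000000
Count leading 1s
Prefix: /19


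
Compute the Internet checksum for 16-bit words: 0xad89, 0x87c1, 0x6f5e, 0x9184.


Sum all words (with carry folding):
+ 0xad89 = 0xad89
+ 0x87c1 = 0x354b
+ 0x6f5e = 0xa4a9
+ 0x9184 = 0x362e
One's complement: ~0x362e
Checksum = 0xc9d1


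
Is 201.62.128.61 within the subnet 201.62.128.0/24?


Subnet network: 201.62.128.0
Test IP AND mask: 201.62.128.0
Yes, 201.62.128.61 is in 201.62.128.0/24


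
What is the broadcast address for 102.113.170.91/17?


Network: 102.113.128.0/17
Host bits = 15
Set all host bits to 1:
Broadcast: 102.113.255.255


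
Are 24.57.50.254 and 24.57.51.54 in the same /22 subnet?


Mask: 255.255.252.0
24.57.50.254 AND mask = 24.57.48.0
24.57.51.54 AND mask = 24.57.48.0
Yes, same subnet (24.57.48.0)


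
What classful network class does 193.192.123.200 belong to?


First octet: 193
Binary: 11000001
110xxxxx -> Class C (192-223)
Class C, default mask 255.255.255.0 (/24)


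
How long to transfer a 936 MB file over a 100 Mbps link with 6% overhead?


Effective throughput = 100 * (1 - 6/100) = 94 Mbps
File size in Mb = 936 * 8 = 7488 Mb
Time = 7488 / 94
Time = 79.6596 seconds


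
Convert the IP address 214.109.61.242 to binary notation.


214 = 11010110
109 = 01101101
61 = 00111101
242 = 11110010
Binary: 11010110.01101101.00111101.11110010


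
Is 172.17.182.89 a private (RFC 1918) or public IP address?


RFC 1918 private ranges:
  10.0.0.0/8 (10.0.0.0 - 10.255.255.255)
  172.16.0.0/12 (172.16.0.0 - 172.31.255.255)
  192.168.0.0/16 (192.168.0.0 - 192.168.255.255)
Private (in 172.16.0.0/12)


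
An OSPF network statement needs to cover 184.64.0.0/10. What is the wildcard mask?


Subnet mask: 255.192.0.0
Wildcard = 255.255.255.255 - subnet mask
255 - 255 = 0
255 - 192 = 63
255 - 0 = 255
255 - 0 = 255
Wildcard: 0.63.255.255


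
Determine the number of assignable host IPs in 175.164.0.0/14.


Host bits = 32 - 14 = 18
Total addresses = 2^18 = 262144
Usable = total - 2 (network and broadcast)
Usable hosts: 262142


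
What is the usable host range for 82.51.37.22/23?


Network: 82.51.36.0
Broadcast: 82.51.37.255
First usable = network + 1
Last usable = broadcast - 1
Range: 82.51.36.1 to 82.51.37.254


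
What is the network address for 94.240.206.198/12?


IP:   01011110.11110000.11001110.11000110
Mask: 11111111.11110000.00000000.00000000
AND operation:
Net:  01011110.11110000.00000000.00000000
Network: 94.240.0.0/12


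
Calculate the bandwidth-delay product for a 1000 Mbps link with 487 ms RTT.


BDP = bandwidth * RTT
= 1000 Mbps * 487 ms
= 1000 * 1e6 * 487 / 1000 bits
= 487000000 bits
= 60875000 bytes
= 59448.2422 KB
BDP = 487000000 bits (60875000 bytes)


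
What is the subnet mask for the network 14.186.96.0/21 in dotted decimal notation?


/21 means 21 network bits, 11 host bits
Binary: 11111111111111111111100000000000
Mask: 255.255.248.0


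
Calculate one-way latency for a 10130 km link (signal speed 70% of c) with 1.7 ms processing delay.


Speed = 0.7 * 3e5 km/s = 210000 km/s
Propagation delay = 10130 / 210000 = 0.0482 s = 48.2381 ms
Processing delay = 1.7 ms
Total one-way latency = 49.9381 ms


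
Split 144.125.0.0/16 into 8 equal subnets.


New prefix = 16 + 3 = 19
Each subnet has 8192 addresses
  144.125.0.0/19
  144.125.32.0/19
  144.125.64.0/19
  144.125.96.0/19
  144.125.128.0/19
  144.125.160.0/19
  144.125.192.0/19
  144.125.224.0/19
Subnets: 144.125.0.0/19, 144.125.32.0/19, 144.125.64.0/19, 144.125.96.0/19, 144.125.128.0/19, 144.125.160.0/19, 144.125.192.0/19, 144.125.224.0/19


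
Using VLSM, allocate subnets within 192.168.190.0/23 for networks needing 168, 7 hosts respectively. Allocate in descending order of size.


168 hosts -> /24 (254 usable): 192.168.190.0/24
7 hosts -> /28 (14 usable): 192.168.191.0/28
Allocation: 192.168.190.0/24 (168 hosts, 254 usable); 192.168.191.0/28 (7 hosts, 14 usable)


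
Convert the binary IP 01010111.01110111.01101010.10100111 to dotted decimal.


01010111 = 87
01110111 = 119
01101010 = 106
10100111 = 167
IP: 87.119.106.167


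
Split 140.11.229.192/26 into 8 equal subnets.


New prefix = 26 + 3 = 29
Each subnet has 8 addresses
  140.11.229.192/29
  140.11.229.200/29
  140.11.229.208/29
  140.11.229.216/29
  140.11.229.224/29
  140.11.229.232/29
  140.11.229.240/29
  140.11.229.248/29
Subnets: 140.11.229.192/29, 140.11.229.200/29, 140.11.229.208/29, 140.11.229.216/29, 140.11.229.224/29, 140.11.229.232/29, 140.11.229.240/29, 140.11.229.248/29


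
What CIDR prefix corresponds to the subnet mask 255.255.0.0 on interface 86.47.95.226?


Binary: 11111111.11111111.00000000.00000000
Count leading 1s
Prefix: /16


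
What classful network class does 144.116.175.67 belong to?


First octet: 144
Binary: 10010000
10xxxxxx -> Class B (128-191)
Class B, default mask 255.255.0.0 (/16)


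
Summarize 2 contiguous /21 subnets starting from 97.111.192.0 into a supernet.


Original prefix: /21
Number of subnets: 2 = 2^1
New prefix = 21 - 1 = 20
Supernet: 97.111.192.0/20


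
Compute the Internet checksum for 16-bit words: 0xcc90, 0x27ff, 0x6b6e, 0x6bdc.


Sum all words (with carry folding):
+ 0xcc90 = 0xcc90
+ 0x27ff = 0xf48f
+ 0x6b6e = 0x5ffe
+ 0x6bdc = 0xcbda
One's complement: ~0xcbda
Checksum = 0x3425


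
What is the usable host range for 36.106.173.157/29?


Network: 36.106.173.152
Broadcast: 36.106.173.159
First usable = network + 1
Last usable = broadcast - 1
Range: 36.106.173.153 to 36.106.173.158


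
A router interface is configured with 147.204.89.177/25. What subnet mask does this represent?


/25 means 25 network bits, 7 host bits
Binary: 11111111111111111111111110000000
Mask: 255.255.255.128


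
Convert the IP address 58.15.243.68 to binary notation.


58 = 00111010
15 = 00001111
243 = 11110011
68 = 01000100
Binary: 00111010.00001111.11110011.01000100


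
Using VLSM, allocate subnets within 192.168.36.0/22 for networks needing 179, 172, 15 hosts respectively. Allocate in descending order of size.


179 hosts -> /24 (254 usable): 192.168.36.0/24
172 hosts -> /24 (254 usable): 192.168.37.0/24
15 hosts -> /27 (30 usable): 192.168.38.0/27
Allocation: 192.168.36.0/24 (179 hosts, 254 usable); 192.168.37.0/24 (172 hosts, 254 usable); 192.168.38.0/27 (15 hosts, 30 usable)


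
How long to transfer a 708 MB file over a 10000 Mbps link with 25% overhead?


Effective throughput = 10000 * (1 - 25/100) = 7500 Mbps
File size in Mb = 708 * 8 = 5664 Mb
Time = 5664 / 7500
Time = 0.7552 seconds


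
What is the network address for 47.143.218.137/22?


IP:   00101111.10001111.11011010.10001001
Mask: 11111111.11111111.11111100.00000000
AND operation:
Net:  00101111.10001111.11011000.00000000
Network: 47.143.216.0/22


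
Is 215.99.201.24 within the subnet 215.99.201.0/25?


Subnet network: 215.99.201.0
Test IP AND mask: 215.99.201.0
Yes, 215.99.201.24 is in 215.99.201.0/25


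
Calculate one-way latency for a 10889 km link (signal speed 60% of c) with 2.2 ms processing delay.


Speed = 0.6 * 3e5 km/s = 180000 km/s
Propagation delay = 10889 / 180000 = 0.0605 s = 60.4944 ms
Processing delay = 2.2 ms
Total one-way latency = 62.6944 ms


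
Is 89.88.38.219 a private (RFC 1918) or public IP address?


RFC 1918 private ranges:
  10.0.0.0/8 (10.0.0.0 - 10.255.255.255)
  172.16.0.0/12 (172.16.0.0 - 172.31.255.255)
  192.168.0.0/16 (192.168.0.0 - 192.168.255.255)
Public (not in any RFC 1918 range)


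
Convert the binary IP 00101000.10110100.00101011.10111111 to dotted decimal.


00101000 = 40
10110100 = 180
00101011 = 43
10111111 = 191
IP: 40.180.43.191


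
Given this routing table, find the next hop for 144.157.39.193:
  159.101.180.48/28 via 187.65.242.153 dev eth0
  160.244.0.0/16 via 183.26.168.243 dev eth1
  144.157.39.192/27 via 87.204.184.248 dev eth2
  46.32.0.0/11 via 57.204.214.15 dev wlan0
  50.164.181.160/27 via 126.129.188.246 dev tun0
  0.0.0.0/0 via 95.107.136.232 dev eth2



Longest prefix match for 144.157.39.193:
  /28 159.101.180.48: no
  /16 160.244.0.0: no
  /27 144.157.39.192: MATCH
  /11 46.32.0.0: no
  /27 50.164.181.160: no
  /0 0.0.0.0: MATCH
Selected: next-hop 87.204.184.248 via eth2 (matched /27)


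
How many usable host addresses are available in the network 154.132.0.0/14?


Host bits = 32 - 14 = 18
Total addresses = 2^18 = 262144
Usable = total - 2 (network and broadcast)
Usable hosts: 262142


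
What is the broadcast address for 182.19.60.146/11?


Network: 182.0.0.0/11
Host bits = 21
Set all host bits to 1:
Broadcast: 182.31.255.255


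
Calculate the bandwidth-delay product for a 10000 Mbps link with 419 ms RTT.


BDP = bandwidth * RTT
= 10000 Mbps * 419 ms
= 10000 * 1e6 * 419 / 1000 bits
= 4190000000 bits
= 523750000 bytes
= 511474.6094 KB
BDP = 4190000000 bits (523750000 bytes)


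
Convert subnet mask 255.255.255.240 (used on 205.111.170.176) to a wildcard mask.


Subnet mask: 255.255.255.240
Wildcard = 255.255.255.255 - subnet mask
255 - 255 = 0
255 - 255 = 0
255 - 255 = 0
255 - 240 = 15
Wildcard: 0.0.0.15


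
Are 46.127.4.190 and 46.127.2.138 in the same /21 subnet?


Mask: 255.255.248.0
46.127.4.190 AND mask = 46.127.0.0
46.127.2.138 AND mask = 46.127.0.0
Yes, same subnet (46.127.0.0)


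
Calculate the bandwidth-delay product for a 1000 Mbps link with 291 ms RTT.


BDP = bandwidth * RTT
= 1000 Mbps * 291 ms
= 1000 * 1e6 * 291 / 1000 bits
= 291000000 bits
= 36375000 bytes
= 35522.4609 KB
BDP = 291000000 bits (36375000 bytes)


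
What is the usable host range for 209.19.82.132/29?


Network: 209.19.82.128
Broadcast: 209.19.82.135
First usable = network + 1
Last usable = broadcast - 1
Range: 209.19.82.129 to 209.19.82.134


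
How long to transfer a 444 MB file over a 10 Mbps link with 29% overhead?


Effective throughput = 10 * (1 - 29/100) = 7.1 Mbps
File size in Mb = 444 * 8 = 3552 Mb
Time = 3552 / 7.1
Time = 500.2817 seconds


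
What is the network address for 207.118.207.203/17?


IP:   11001111.01110110.11001111.11001011
Mask: 11111111.11111111.10000000.00000000
AND operation:
Net:  11001111.01110110.10000000.00000000
Network: 207.118.128.0/17


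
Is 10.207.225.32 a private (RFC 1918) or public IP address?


RFC 1918 private ranges:
  10.0.0.0/8 (10.0.0.0 - 10.255.255.255)
  172.16.0.0/12 (172.16.0.0 - 172.31.255.255)
  192.168.0.0/16 (192.168.0.0 - 192.168.255.255)
Private (in 10.0.0.0/8)


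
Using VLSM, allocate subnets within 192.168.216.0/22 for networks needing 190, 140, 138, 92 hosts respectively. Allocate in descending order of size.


190 hosts -> /24 (254 usable): 192.168.216.0/24
140 hosts -> /24 (254 usable): 192.168.217.0/24
138 hosts -> /24 (254 usable): 192.168.218.0/24
92 hosts -> /25 (126 usable): 192.168.219.0/25
Allocation: 192.168.216.0/24 (190 hosts, 254 usable); 192.168.217.0/24 (140 hosts, 254 usable); 192.168.218.0/24 (138 hosts, 254 usable); 192.168.219.0/25 (92 hosts, 126 usable)


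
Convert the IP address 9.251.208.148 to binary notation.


9 = 00001001
251 = 11111011
208 = 11010000
148 = 10010100
Binary: 00001001.11111011.11010000.10010100


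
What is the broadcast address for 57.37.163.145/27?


Network: 57.37.163.128/27
Host bits = 5
Set all host bits to 1:
Broadcast: 57.37.163.159


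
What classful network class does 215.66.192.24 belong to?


First octet: 215
Binary: 11010111
110xxxxx -> Class C (192-223)
Class C, default mask 255.255.255.0 (/24)


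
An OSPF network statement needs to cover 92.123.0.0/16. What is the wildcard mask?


Subnet mask: 255.255.0.0
Wildcard = 255.255.255.255 - subnet mask
255 - 255 = 0
255 - 255 = 0
255 - 0 = 255
255 - 0 = 255
Wildcard: 0.0.255.255


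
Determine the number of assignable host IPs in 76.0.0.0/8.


Host bits = 32 - 8 = 24
Total addresses = 2^24 = 16777216
Usable = total - 2 (network and broadcast)
Usable hosts: 16777214


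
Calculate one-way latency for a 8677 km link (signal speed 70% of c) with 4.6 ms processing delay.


Speed = 0.7 * 3e5 km/s = 210000 km/s
Propagation delay = 8677 / 210000 = 0.0413 s = 41.319 ms
Processing delay = 4.6 ms
Total one-way latency = 45.919 ms


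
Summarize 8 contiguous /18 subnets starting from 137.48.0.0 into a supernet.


Original prefix: /18
Number of subnets: 8 = 2^3
New prefix = 18 - 3 = 15
Supernet: 137.48.0.0/15


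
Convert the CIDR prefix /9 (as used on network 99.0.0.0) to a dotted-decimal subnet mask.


/9 means 9 network bits, 23 host bits
Binary: 11111111100000000000000000000000
Mask: 255.128.0.0


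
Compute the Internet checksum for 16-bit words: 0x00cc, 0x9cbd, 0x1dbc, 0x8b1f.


Sum all words (with carry folding):
+ 0x00cc = 0x00cc
+ 0x9cbd = 0x9d89
+ 0x1dbc = 0xbb45
+ 0x8b1f = 0x4665
One's complement: ~0x4665
Checksum = 0xb99a


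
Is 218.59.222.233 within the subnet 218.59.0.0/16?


Subnet network: 218.59.0.0
Test IP AND mask: 218.59.0.0
Yes, 218.59.222.233 is in 218.59.0.0/16


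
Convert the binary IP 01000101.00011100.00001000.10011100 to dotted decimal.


01000101 = 69
00011100 = 28
00001000 = 8
10011100 = 156
IP: 69.28.8.156


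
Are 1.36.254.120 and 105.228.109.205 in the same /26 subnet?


Mask: 255.255.255.192
1.36.254.120 AND mask = 1.36.254.64
105.228.109.205 AND mask = 105.228.109.192
No, different subnets (1.36.254.64 vs 105.228.109.192)


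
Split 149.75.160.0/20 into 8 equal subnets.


New prefix = 20 + 3 = 23
Each subnet has 512 addresses
  149.75.160.0/23
  149.75.162.0/23
  149.75.164.0/23
  149.75.166.0/23
  149.75.168.0/23
  149.75.170.0/23
  149.75.172.0/23
  149.75.174.0/23
Subnets: 149.75.160.0/23, 149.75.162.0/23, 149.75.164.0/23, 149.75.166.0/23, 149.75.168.0/23, 149.75.170.0/23, 149.75.172.0/23, 149.75.174.0/23


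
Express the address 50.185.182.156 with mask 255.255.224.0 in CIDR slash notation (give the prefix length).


Binary: 11111111.11111111.11100000.00000000
Count leading 1s
Prefix: /19


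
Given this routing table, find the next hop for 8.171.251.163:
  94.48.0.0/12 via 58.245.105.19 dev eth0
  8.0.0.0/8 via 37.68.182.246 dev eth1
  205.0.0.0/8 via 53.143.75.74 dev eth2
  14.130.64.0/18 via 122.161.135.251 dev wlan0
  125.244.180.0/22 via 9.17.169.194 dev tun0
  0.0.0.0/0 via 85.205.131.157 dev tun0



Longest prefix match for 8.171.251.163:
  /12 94.48.0.0: no
  /8 8.0.0.0: MATCH
  /8 205.0.0.0: no
  /18 14.130.64.0: no
  /22 125.244.180.0: no
  /0 0.0.0.0: MATCH
Selected: next-hop 37.68.182.246 via eth1 (matched /8)


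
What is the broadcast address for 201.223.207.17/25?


Network: 201.223.207.0/25
Host bits = 7
Set all host bits to 1:
Broadcast: 201.223.207.127


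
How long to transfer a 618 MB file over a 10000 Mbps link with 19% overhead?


Effective throughput = 10000 * (1 - 19/100) = 8100.0 Mbps
File size in Mb = 618 * 8 = 4944 Mb
Time = 4944 / 8100.0
Time = 0.6104 seconds


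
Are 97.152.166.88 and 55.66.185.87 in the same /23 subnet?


Mask: 255.255.254.0
97.152.166.88 AND mask = 97.152.166.0
55.66.185.87 AND mask = 55.66.184.0
No, different subnets (97.152.166.0 vs 55.66.184.0)


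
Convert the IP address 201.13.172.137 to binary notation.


201 = 11001001
13 = 00001101
172 = 10101100
137 = 10001001
Binary: 11001001.00001101.10101100.10001001


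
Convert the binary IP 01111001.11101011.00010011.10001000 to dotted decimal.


01111001 = 121
11101011 = 235
00010011 = 19
10001000 = 136
IP: 121.235.19.136


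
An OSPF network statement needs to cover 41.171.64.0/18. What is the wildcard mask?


Subnet mask: 255.255.192.0
Wildcard = 255.255.255.255 - subnet mask
255 - 255 = 0
255 - 255 = 0
255 - 192 = 63
255 - 0 = 255
Wildcard: 0.0.63.255


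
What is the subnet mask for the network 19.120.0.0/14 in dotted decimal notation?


/14 means 14 network bits, 18 host bits
Binary: 11111111111111000000000000000000
Mask: 255.252.0.0


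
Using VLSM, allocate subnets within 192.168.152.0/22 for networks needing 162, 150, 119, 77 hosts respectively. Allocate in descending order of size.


162 hosts -> /24 (254 usable): 192.168.152.0/24
150 hosts -> /24 (254 usable): 192.168.153.0/24
119 hosts -> /25 (126 usable): 192.168.154.0/25
77 hosts -> /25 (126 usable): 192.168.154.128/25
Allocation: 192.168.152.0/24 (162 hosts, 254 usable); 192.168.153.0/24 (150 hosts, 254 usable); 192.168.154.0/25 (119 hosts, 126 usable); 192.168.154.128/25 (77 hosts, 126 usable)


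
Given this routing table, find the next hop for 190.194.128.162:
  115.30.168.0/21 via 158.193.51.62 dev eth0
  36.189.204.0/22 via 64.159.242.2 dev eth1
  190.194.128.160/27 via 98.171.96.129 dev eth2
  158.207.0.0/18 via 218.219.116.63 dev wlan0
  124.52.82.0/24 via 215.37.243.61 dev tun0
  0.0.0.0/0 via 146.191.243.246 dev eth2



Longest prefix match for 190.194.128.162:
  /21 115.30.168.0: no
  /22 36.189.204.0: no
  /27 190.194.128.160: MATCH
  /18 158.207.0.0: no
  /24 124.52.82.0: no
  /0 0.0.0.0: MATCH
Selected: next-hop 98.171.96.129 via eth2 (matched /27)


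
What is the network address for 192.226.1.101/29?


IP:   11000000.11100010.00000001.01100101
Mask: 11111111.11111111.11111111.11111000
AND operation:
Net:  11000000.11100010.00000001.01100000
Network: 192.226.1.96/29


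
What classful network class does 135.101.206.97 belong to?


First octet: 135
Binary: 10000111
10xxxxxx -> Class B (128-191)
Class B, default mask 255.255.0.0 (/16)


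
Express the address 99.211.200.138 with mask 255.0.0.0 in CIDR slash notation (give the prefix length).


Binary: 11111111.00000000.00000000.00000000
Count leading 1s
Prefix: /8


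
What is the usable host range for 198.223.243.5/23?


Network: 198.223.242.0
Broadcast: 198.223.243.255
First usable = network + 1
Last usable = broadcast - 1
Range: 198.223.242.1 to 198.223.243.254


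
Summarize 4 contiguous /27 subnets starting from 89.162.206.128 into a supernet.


Original prefix: /27
Number of subnets: 4 = 2^2
New prefix = 27 - 2 = 25
Supernet: 89.162.206.128/25


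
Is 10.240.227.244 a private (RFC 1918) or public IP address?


RFC 1918 private ranges:
  10.0.0.0/8 (10.0.0.0 - 10.255.255.255)
  172.16.0.0/12 (172.16.0.0 - 172.31.255.255)
  192.168.0.0/16 (192.168.0.0 - 192.168.255.255)
Private (in 10.0.0.0/8)


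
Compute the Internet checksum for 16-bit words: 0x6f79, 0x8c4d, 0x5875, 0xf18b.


Sum all words (with carry folding):
+ 0x6f79 = 0x6f79
+ 0x8c4d = 0xfbc6
+ 0x5875 = 0x543c
+ 0xf18b = 0x45c8
One's complement: ~0x45c8
Checksum = 0xba37


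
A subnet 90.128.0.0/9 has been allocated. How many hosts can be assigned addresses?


Host bits = 32 - 9 = 23
Total addresses = 2^23 = 8388608
Usable = total - 2 (network and broadcast)
Usable hosts: 8388606


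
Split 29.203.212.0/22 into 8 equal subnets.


New prefix = 22 + 3 = 25
Each subnet has 128 addresses
  29.203.212.0/25
  29.203.212.128/25
  29.203.213.0/25
  29.203.213.128/25
  29.203.214.0/25
  29.203.214.128/25
  29.203.215.0/25
  29.203.215.128/25
Subnets: 29.203.212.0/25, 29.203.212.128/25, 29.203.213.0/25, 29.203.213.128/25, 29.203.214.0/25, 29.203.214.128/25, 29.203.215.0/25, 29.203.215.128/25


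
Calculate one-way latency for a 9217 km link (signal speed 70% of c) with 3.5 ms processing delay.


Speed = 0.7 * 3e5 km/s = 210000 km/s
Propagation delay = 9217 / 210000 = 0.0439 s = 43.8905 ms
Processing delay = 3.5 ms
Total one-way latency = 47.3905 ms


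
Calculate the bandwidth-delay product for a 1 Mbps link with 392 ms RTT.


BDP = bandwidth * RTT
= 1 Mbps * 392 ms
= 1 * 1e6 * 392 / 1000 bits
= 392000 bits
= 49000 bytes
= 47.8516 KB
BDP = 392000 bits (49000 bytes)


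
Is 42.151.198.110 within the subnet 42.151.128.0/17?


Subnet network: 42.151.128.0
Test IP AND mask: 42.151.128.0
Yes, 42.151.198.110 is in 42.151.128.0/17


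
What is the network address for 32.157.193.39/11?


IP:   00100000.10011101.11000001.00100111
Mask: 11111111.11100000.00000000.00000000
AND operation:
Net:  00100000.10000000.00000000.00000000
Network: 32.128.0.0/11


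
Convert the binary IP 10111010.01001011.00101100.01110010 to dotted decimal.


10111010 = 186
01001011 = 75
00101100 = 44
01110010 = 114
IP: 186.75.44.114


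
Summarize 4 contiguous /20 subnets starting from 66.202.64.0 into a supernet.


Original prefix: /20
Number of subnets: 4 = 2^2
New prefix = 20 - 2 = 18
Supernet: 66.202.64.0/18


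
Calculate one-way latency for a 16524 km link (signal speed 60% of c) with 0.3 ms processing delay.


Speed = 0.6 * 3e5 km/s = 180000 km/s
Propagation delay = 16524 / 180000 = 0.0918 s = 91.8 ms
Processing delay = 0.3 ms
Total one-way latency = 92.1 ms


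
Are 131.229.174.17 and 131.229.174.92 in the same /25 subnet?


Mask: 255.255.255.128
131.229.174.17 AND mask = 131.229.174.0
131.229.174.92 AND mask = 131.229.174.0
Yes, same subnet (131.229.174.0)


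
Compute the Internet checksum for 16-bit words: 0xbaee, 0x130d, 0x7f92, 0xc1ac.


Sum all words (with carry folding):
+ 0xbaee = 0xbaee
+ 0x130d = 0xcdfb
+ 0x7f92 = 0x4d8e
+ 0xc1ac = 0x0f3b
One's complement: ~0x0f3b
Checksum = 0xf0c4


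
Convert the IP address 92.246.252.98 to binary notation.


92 = 01011100
246 = 11110110
252 = 11111100
98 = 01100010
Binary: 01011100.11110110.11111100.01100010


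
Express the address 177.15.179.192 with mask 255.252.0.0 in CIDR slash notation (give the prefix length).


Binary: 11111111.11111100.00000000.00000000
Count leading 1s
Prefix: /14


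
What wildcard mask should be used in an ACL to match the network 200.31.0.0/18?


Subnet mask: 255.255.192.0
Wildcard = 255.255.255.255 - subnet mask
255 - 255 = 0
255 - 255 = 0
255 - 192 = 63
255 - 0 = 255
Wildcard: 0.0.63.255


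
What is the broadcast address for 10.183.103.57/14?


Network: 10.180.0.0/14
Host bits = 18
Set all host bits to 1:
Broadcast: 10.183.255.255


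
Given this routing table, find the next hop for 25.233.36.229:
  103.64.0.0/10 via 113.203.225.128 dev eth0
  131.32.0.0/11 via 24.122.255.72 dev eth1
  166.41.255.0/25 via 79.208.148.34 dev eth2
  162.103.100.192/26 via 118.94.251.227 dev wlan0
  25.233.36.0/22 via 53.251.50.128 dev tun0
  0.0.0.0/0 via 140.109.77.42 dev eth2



Longest prefix match for 25.233.36.229:
  /10 103.64.0.0: no
  /11 131.32.0.0: no
  /25 166.41.255.0: no
  /26 162.103.100.192: no
  /22 25.233.36.0: MATCH
  /0 0.0.0.0: MATCH
Selected: next-hop 53.251.50.128 via tun0 (matched /22)


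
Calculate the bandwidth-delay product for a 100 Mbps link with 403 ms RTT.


BDP = bandwidth * RTT
= 100 Mbps * 403 ms
= 100 * 1e6 * 403 / 1000 bits
= 40300000 bits
= 5037500 bytes
= 4919.4336 KB
BDP = 40300000 bits (5037500 bytes)


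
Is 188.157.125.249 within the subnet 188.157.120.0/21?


Subnet network: 188.157.120.0
Test IP AND mask: 188.157.120.0
Yes, 188.157.125.249 is in 188.157.120.0/21


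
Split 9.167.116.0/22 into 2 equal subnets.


New prefix = 22 + 1 = 23
Each subnet has 512 addresses
  9.167.116.0/23
  9.167.118.0/23
Subnets: 9.167.116.0/23, 9.167.118.0/23


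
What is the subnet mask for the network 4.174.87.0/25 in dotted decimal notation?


/25 means 25 network bits, 7 host bits
Binary: 11111111111111111111111110000000
Mask: 255.255.255.128


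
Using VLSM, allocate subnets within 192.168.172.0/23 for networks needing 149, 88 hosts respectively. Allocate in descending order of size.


149 hosts -> /24 (254 usable): 192.168.172.0/24
88 hosts -> /25 (126 usable): 192.168.173.0/25
Allocation: 192.168.172.0/24 (149 hosts, 254 usable); 192.168.173.0/25 (88 hosts, 126 usable)


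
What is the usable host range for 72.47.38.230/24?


Network: 72.47.38.0
Broadcast: 72.47.38.255
First usable = network + 1
Last usable = broadcast - 1
Range: 72.47.38.1 to 72.47.38.254


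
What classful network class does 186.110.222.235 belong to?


First octet: 186
Binary: 10111010
10xxxxxx -> Class B (128-191)
Class B, default mask 255.255.0.0 (/16)


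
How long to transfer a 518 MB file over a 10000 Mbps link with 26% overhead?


Effective throughput = 10000 * (1 - 26/100) = 7400 Mbps
File size in Mb = 518 * 8 = 4144 Mb
Time = 4144 / 7400
Time = 0.56 seconds


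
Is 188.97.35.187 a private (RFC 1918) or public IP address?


RFC 1918 private ranges:
  10.0.0.0/8 (10.0.0.0 - 10.255.255.255)
  172.16.0.0/12 (172.16.0.0 - 172.31.255.255)
  192.168.0.0/16 (192.168.0.0 - 192.168.255.255)
Public (not in any RFC 1918 range)


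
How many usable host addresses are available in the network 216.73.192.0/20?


Host bits = 32 - 20 = 12
Total addresses = 2^12 = 4096
Usable = total - 2 (network and broadcast)
Usable hosts: 4094


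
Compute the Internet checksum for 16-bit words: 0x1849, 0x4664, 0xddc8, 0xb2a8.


Sum all words (with carry folding):
+ 0x1849 = 0x1849
+ 0x4664 = 0x5ead
+ 0xddc8 = 0x3c76
+ 0xb2a8 = 0xef1e
One's complement: ~0xef1e
Checksum = 0x10e1
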